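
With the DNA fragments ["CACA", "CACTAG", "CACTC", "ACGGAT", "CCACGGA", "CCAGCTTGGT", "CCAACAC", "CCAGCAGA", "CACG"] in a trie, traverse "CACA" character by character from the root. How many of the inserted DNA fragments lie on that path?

Walk "CACA" from the root; an end-of-word marker is hit whenever a stored word is a prefix of "CACA".
Prefixes of the query that are stored words: "CACA"
Count: 1

1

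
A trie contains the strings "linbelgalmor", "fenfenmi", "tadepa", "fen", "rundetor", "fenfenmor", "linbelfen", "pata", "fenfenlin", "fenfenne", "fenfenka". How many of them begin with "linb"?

Filter for entries beginning with "linb":
Words under "linb": linbelfen, linbelgalmor
Count: 2

2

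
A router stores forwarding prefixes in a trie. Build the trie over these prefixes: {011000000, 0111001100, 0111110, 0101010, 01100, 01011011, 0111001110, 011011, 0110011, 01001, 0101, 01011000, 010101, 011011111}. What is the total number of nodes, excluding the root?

41

For each word, the new-node count is its length minus the longest prefix already in the trie:
  "011000000" → 9 new (0, 1, 1, 0, 0, 0, 0, 0, 0)
  "0111001100" → prefix "011" already present; 7 new (1, 0, 0, 1, 1, 0, 0)
  "0111110" → prefix "0111" already present; 3 new (1, 1, 0)
  "0101010" → prefix "01" already present; 5 new (0, 1, 0, 1, 0)
  "01100" → prefix "01100" already present; 0 new (none)
  "01011011" → prefix "0101" already present; 4 new (1, 0, 1, 1)
  "0111001110" → prefix "01110011" already present; 2 new (1, 0)
  "011011" → prefix "0110" already present; 2 new (1, 1)
  "0110011" → prefix "01100" already present; 2 new (1, 1)
  "01001" → prefix "010" already present; 2 new (0, 1)
  "0101" → prefix "0101" already present; 0 new (none)
  "01011000" → prefix "010110" already present; 2 new (0, 0)
  "010101" → prefix "010101" already present; 0 new (none)
  "011011111" → prefix "011011" already present; 3 new (1, 1, 1)
Total nodes = 9 + 7 + 3 + 5 + 0 + 4 + 2 + 2 + 2 + 2 + 0 + 2 + 0 + 3 = 41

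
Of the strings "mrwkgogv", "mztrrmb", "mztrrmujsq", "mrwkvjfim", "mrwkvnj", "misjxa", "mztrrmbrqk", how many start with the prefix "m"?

Filter for entries beginning with "m":
Matches: "misjxa", "mrwkgogv", "mrwkvjfim", "mrwkvnj", "mztrrmb", "mztrrmbrqk", "mztrrmujsq"
Count: 7

7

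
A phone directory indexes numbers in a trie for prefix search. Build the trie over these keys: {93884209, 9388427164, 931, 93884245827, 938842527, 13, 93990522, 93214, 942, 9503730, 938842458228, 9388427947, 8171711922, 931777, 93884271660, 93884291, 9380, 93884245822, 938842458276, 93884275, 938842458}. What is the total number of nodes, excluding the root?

Insert word by word; a character creates a node only if that edge doesn't already exist:
  "93884209" → 8 new (9, 3, 8, 8, 4, 2, 0, 9)
  "9388427164" → prefix "938842" already present; 4 new (7, 1, 6, 4)
  "931" → prefix "93" already present; 1 new (1)
  "93884245827" → prefix "938842" already present; 5 new (4, 5, 8, 2, 7)
  "938842527" → prefix "938842" already present; 3 new (5, 2, 7)
  "13" → 2 new (1, 3)
  "93990522" → prefix "93" already present; 6 new (9, 9, 0, 5, 2, 2)
  "93214" → prefix "93" already present; 3 new (2, 1, 4)
  "942" → prefix "9" already present; 2 new (4, 2)
  "9503730" → prefix "9" already present; 6 new (5, 0, 3, 7, 3, 0)
  "938842458228" → prefix "9388424582" already present; 2 new (2, 8)
  "9388427947" → prefix "9388427" already present; 3 new (9, 4, 7)
  "8171711922" → 10 new (8, 1, 7, 1, 7, 1, 1, 9, 2, 2)
  "931777" → prefix "931" already present; 3 new (7, 7, 7)
  "93884271660" → prefix "938842716" already present; 2 new (6, 0)
  "93884291" → prefix "938842" already present; 2 new (9, 1)
  "9380" → prefix "938" already present; 1 new (0)
  "93884245822" → prefix "93884245822" already present; 0 new (none)
  "938842458276" → prefix "93884245827" already present; 1 new (6)
  "93884275" → prefix "9388427" already present; 1 new (5)
  "938842458" → prefix "938842458" already present; 0 new (none)
Total nodes = 8 + 4 + 1 + 5 + 3 + 2 + 6 + 3 + 2 + 6 + 2 + 3 + 10 + 3 + 2 + 2 + 1 + 0 + 1 + 1 + 0 = 65

65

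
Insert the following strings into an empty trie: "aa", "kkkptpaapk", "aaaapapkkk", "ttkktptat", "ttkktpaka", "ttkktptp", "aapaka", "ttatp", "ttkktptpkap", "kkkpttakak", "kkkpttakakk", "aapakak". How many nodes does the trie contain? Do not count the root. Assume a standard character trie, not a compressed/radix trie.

Trace insertions, counting only characters that open a new branch:
  "aa" → 2 new (a, a)
  "kkkptpaapk" → 10 new (k, k, k, p, t, p, a, a, p, k)
  "aaaapapkkk" → prefix "aa" already present; 8 new (a, a, p, a, p, k, k, k)
  "ttkktptat" → 9 new (t, t, k, k, t, p, t, a, t)
  "ttkktpaka" → prefix "ttkktp" already present; 3 new (a, k, a)
  "ttkktptp" → prefix "ttkktpt" already present; 1 new (p)
  "aapaka" → prefix "aa" already present; 4 new (p, a, k, a)
  "ttatp" → prefix "tt" already present; 3 new (a, t, p)
  "ttkktptpkap" → prefix "ttkktptp" already present; 3 new (k, a, p)
  "kkkpttakak" → prefix "kkkpt" already present; 5 new (t, a, k, a, k)
  "kkkpttakakk" → prefix "kkkpttakak" already present; 1 new (k)
  "aapakak" → prefix "aapaka" already present; 1 new (k)
Total nodes = 2 + 10 + 8 + 9 + 3 + 1 + 4 + 3 + 3 + 5 + 1 + 1 = 50

50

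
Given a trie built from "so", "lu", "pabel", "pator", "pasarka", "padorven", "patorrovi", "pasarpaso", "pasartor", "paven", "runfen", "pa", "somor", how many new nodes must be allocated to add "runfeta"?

"runfe" is already a path in the trie; the remaining "ta" must be added.
So 7 − 5 = 2 new nodes.

2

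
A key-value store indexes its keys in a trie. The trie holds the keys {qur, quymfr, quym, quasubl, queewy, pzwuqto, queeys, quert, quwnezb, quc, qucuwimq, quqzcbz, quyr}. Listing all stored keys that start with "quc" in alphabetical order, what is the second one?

DFS of the "quc" subtree visits, in order: "quc", "qucuwimq"
Position 2: qucuwimq

qucuwimq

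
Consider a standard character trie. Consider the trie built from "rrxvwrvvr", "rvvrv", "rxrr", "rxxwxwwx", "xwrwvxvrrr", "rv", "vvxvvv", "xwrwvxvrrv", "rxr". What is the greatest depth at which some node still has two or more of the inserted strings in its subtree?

9

Equivalently: take the maximum, over all pairs, of their longest common prefix length.
"xwrwvxvrrr" and "xwrwvxvrrv" agree on "xwrwvxvrr" (9 characters) before diverging; nothing deeper is shared.
Longest shared-prefix length: 9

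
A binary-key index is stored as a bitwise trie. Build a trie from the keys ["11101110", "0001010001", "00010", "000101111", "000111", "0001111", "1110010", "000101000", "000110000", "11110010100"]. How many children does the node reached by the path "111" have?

The children of the "111" node are the distinct next characters among strings starting with "111".
Distinct next characters after "111": 0, 1.
That node has 2 child edges.

2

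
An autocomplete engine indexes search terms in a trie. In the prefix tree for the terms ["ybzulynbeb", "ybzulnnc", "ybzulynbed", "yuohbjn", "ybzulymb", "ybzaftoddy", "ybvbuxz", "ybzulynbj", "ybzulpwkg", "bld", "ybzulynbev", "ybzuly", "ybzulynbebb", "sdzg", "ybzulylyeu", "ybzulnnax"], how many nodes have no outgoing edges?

Leaves are exactly the stored words that no other stored word extends.
Those words: "bld", "sdzg", "ybvbuxz", "ybzaftoddy", "ybzulnnax", "ybzulnnc", "ybzulpwkg", "ybzulylyeu", "ybzulymb", "ybzulynbebb", "ybzulynbed", "ybzulynbev", "ybzulynbj", "yuohbjn"
Leaf count: 14

14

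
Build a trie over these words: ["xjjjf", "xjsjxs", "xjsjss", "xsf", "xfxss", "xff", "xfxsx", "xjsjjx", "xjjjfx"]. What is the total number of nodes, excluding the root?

Count nodes per top-level branch (shared prefixes stored once):
  'x'-branch (xff, xfxss, xfxsx, xjjjf, xjjjfx, xjsjjx, xjsjss, xjsjxs, xsf): 22 nodes
Sum: 22

22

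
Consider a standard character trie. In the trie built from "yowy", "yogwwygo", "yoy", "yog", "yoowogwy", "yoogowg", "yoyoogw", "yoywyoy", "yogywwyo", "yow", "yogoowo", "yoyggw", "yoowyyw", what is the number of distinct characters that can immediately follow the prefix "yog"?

3

Follow the path "yog" to its node, then look at its outgoing edges.
Characters that immediately follow "yog" among the stored strings: {o, w, y}.
That node has 3 child edges.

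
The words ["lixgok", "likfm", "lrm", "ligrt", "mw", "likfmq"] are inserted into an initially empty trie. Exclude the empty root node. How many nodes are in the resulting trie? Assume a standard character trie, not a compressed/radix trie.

17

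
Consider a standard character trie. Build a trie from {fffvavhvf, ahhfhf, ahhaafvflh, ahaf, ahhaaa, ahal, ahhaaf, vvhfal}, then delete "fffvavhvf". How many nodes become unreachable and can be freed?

A node on "fffvavhvf"'s path can go only if nothing else ends at it or branches off below it.
No other word shares any prefix with "fffvavhvf", so all 9 of its nodes go.
Nodes removed: 9

9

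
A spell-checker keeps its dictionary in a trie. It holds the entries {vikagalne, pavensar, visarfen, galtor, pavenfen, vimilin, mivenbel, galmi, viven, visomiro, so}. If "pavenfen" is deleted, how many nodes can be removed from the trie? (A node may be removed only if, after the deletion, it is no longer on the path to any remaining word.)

After clearing the end-marker at "pavenfen", prune upward until reaching a node still needed by another word.
The suffix "fen" (3 nodes) is used only by "pavenfen"; the node for "paven" still has the child "s", so pruning stops there.
Nodes removed: 3

3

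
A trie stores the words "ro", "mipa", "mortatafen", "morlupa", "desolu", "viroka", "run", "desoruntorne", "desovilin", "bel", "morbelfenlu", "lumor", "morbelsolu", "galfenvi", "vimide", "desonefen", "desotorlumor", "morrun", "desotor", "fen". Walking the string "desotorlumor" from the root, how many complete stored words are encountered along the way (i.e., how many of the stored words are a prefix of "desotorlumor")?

Check each prefix of "desotorlumor" against the stored set — each match is an end-marker on the path.
Prefixes of the query that are stored words: "desotor", "desotorlumor"
Count: 2

2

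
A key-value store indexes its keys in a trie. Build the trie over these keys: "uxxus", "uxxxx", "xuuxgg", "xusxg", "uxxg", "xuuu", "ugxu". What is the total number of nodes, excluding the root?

21

Count nodes per top-level branch (shared prefixes stored once):
  'u'-branch (ugxu, uxxg, uxxus, uxxxx): 11 nodes
  'x'-branch (xusxg, xuuu, xuuxgg): 10 nodes
Sum: 21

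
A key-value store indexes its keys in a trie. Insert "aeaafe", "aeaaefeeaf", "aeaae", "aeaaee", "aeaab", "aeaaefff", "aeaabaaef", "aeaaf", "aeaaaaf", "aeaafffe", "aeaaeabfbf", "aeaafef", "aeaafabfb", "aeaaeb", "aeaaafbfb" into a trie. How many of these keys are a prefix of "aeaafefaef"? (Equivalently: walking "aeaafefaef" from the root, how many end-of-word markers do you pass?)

Walk "aeaafefaef" from the root; an end-of-word marker is hit whenever a stored word is a prefix of "aeaafefaef".
Prefixes of the query that are stored words: "aeaaf", "aeaafe", "aeaafef"
Count: 3

3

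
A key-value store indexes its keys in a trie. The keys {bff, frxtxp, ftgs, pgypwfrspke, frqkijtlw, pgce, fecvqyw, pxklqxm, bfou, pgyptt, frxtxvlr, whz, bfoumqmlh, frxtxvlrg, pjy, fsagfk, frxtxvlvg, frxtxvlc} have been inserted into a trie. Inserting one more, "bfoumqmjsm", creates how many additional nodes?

3

"bfoumqm" is already a path in the trie; the remaining "jsm" must be added.
New nodes needed: |"bfoumqmjsm"| − 7 = 10 − 7 = 3.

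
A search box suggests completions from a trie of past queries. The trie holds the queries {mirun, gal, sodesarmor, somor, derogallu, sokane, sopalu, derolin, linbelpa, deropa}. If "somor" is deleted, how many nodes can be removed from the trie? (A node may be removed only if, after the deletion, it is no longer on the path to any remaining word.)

After clearing the end-marker at "somor", prune upward until reaching a node still needed by another word.
The suffix "mor" (3 nodes) is used only by "somor"; the node for "so" still has the child "d", so pruning stops there.
Nodes removed: 3

3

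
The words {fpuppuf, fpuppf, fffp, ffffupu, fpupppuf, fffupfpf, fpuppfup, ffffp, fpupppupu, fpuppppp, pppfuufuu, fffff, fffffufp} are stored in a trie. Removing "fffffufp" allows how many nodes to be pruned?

3

After clearing the end-marker at "fffffufp", prune upward until reaching a node still needed by another word.
The suffix "ufp" (3 nodes) is used only by "fffffufp"; "fffff" is itself a stored word, so pruning stops there.
Nodes removed: 3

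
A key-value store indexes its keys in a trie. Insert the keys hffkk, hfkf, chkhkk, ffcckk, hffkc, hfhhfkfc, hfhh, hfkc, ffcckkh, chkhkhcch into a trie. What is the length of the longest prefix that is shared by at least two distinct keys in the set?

6

Equivalently: take the maximum, over all pairs, of their longest common prefix length.
e.g. "ffcckk" and "ffcckkh" share the prefix "ffcckk" of length 6; no pair shares a longer one.
Longest shared-prefix length: 6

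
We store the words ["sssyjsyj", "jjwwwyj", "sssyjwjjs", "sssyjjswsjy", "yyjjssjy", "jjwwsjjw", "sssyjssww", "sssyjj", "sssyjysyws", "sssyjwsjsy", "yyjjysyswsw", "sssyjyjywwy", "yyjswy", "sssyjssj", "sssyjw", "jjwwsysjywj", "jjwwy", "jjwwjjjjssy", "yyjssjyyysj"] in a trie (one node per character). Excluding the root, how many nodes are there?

86

Insert word by word; a character creates a node only if that edge doesn't already exist:
  "sssyjsyj" → 8 new (s, s, s, y, j, s, y, j)
  "jjwwwyj" → 7 new (j, j, w, w, w, y, j)
  "sssyjwjjs" → prefix "sssyj" already present; 4 new (w, j, j, s)
  "sssyjjswsjy" → prefix "sssyj" already present; 6 new (j, s, w, s, j, y)
  "yyjjssjy" → 8 new (y, y, j, j, s, s, j, y)
  "jjwwsjjw" → prefix "jjww" already present; 4 new (s, j, j, w)
  "sssyjssww" → prefix "sssyjs" already present; 3 new (s, w, w)
  "sssyjj" → prefix "sssyjj" already present; 0 new (none)
  "sssyjysyws" → prefix "sssyj" already present; 5 new (y, s, y, w, s)
  "sssyjwsjsy" → prefix "sssyjw" already present; 4 new (s, j, s, y)
  "yyjjysyswsw" → prefix "yyjj" already present; 7 new (y, s, y, s, w, s, w)
  "sssyjyjywwy" → prefix "sssyjy" already present; 5 new (j, y, w, w, y)
  "yyjswy" → prefix "yyj" already present; 3 new (s, w, y)
  "sssyjssj" → prefix "sssyjss" already present; 1 new (j)
  "sssyjw" → prefix "sssyjw" already present; 0 new (none)
  "jjwwsysjywj" → prefix "jjwws" already present; 6 new (y, s, j, y, w, j)
  "jjwwy" → prefix "jjww" already present; 1 new (y)
  "jjwwjjjjssy" → prefix "jjww" already present; 7 new (j, j, j, j, s, s, y)
  "yyjssjyyysj" → prefix "yyjs" already present; 7 new (s, j, y, y, y, s, j)
Total nodes = 8 + 7 + 4 + 6 + 8 + 4 + 3 + 0 + 5 + 4 + 7 + 5 + 3 + 1 + 0 + 6 + 1 + 7 + 7 = 86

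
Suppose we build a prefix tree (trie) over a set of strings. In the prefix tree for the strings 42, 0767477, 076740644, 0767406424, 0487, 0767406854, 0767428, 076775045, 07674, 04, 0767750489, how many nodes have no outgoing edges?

9

A leaf is a node with no children — equivalently, the end of a word that is not a proper prefix of any other stored word.
Those words: "0487", "0767406424", "076740644", "0767406854", "0767428", "0767477", "076775045", "0767750489", "42"
Leaf count: 9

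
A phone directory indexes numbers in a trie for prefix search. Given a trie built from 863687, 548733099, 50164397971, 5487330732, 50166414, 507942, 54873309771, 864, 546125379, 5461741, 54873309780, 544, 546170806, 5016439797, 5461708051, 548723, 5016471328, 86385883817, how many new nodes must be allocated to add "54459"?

Walking "54459" from the root, the first 3 characters ("544") follow existing edges; "5" is the first miss.
New nodes needed: |"54459"| − 3 = 5 − 3 = 2.

2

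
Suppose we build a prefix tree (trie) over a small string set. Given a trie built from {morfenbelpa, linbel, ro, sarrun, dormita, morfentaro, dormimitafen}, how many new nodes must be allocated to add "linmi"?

Walking "linmi" from the root, the first 3 characters ("lin") follow existing edges; "m" is the first miss.
Each of the 2 remaining characters creates one node.

2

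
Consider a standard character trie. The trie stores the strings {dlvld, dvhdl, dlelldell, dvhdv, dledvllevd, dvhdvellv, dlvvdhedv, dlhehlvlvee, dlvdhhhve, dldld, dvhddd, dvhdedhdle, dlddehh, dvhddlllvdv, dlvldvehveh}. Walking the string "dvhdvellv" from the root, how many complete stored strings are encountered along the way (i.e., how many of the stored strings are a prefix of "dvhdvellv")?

2

Check each prefix of "dvhdvellv" against the stored set — each match is an end-marker on the path.
Prefixes of the query that are stored words: "dvhdv", "dvhdvellv"
Count: 2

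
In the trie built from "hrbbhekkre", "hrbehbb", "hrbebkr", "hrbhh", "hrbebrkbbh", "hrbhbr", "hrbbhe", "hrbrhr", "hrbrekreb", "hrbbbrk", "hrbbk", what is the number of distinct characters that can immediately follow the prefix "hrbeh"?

1

Follow the path "hrbeh" to its node, then look at its outgoing edges.
Distinct next characters after "hrbeh": b.
That node has 1 child edge.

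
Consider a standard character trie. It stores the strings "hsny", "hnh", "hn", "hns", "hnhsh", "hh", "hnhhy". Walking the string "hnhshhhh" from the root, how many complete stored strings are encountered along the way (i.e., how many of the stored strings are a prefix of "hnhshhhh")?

3

Check each prefix of "hnhshhhh" against the stored set — each match is an end-marker on the path.
Prefixes of the query that are stored words: "hn", "hnh", "hnhsh"
Count: 3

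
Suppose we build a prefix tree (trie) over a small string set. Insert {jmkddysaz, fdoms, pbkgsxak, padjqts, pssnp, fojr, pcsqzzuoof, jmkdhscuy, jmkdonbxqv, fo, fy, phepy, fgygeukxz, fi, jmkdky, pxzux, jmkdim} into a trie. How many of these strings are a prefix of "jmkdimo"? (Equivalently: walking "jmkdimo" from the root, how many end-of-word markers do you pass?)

1

Walk "jmkdimo" from the root; an end-of-word marker is hit whenever a stored word is a prefix of "jmkdimo".
Prefixes of the query that are stored words: "jmkdim"
Count: 1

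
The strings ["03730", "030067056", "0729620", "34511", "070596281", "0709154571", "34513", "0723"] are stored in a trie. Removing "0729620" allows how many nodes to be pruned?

4

Walk "0729620" from the leaf back toward the root, removing each node that no remaining word uses.
The suffix "9620" (4 nodes) is used only by "0729620"; the node for "072" still has the child "3", so pruning stops there.
Nodes removed: 4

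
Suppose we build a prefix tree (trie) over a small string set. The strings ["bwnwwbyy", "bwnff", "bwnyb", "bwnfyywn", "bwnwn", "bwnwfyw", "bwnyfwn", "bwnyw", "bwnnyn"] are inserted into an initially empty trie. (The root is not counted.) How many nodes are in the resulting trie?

27

Insert word by word; a character creates a node only if that edge doesn't already exist:
  "bwnwwbyy" → 8 new (b, w, n, w, w, b, y, y)
  "bwnff" → prefix "bwn" already present; 2 new (f, f)
  "bwnyb" → prefix "bwn" already present; 2 new (y, b)
  "bwnfyywn" → prefix "bwnf" already present; 4 new (y, y, w, n)
  "bwnwn" → prefix "bwnw" already present; 1 new (n)
  "bwnwfyw" → prefix "bwnw" already present; 3 new (f, y, w)
  "bwnyfwn" → prefix "bwny" already present; 3 new (f, w, n)
  "bwnyw" → prefix "bwny" already present; 1 new (w)
  "bwnnyn" → prefix "bwn" already present; 3 new (n, y, n)
Total nodes = 8 + 2 + 2 + 4 + 1 + 3 + 3 + 1 + 3 = 27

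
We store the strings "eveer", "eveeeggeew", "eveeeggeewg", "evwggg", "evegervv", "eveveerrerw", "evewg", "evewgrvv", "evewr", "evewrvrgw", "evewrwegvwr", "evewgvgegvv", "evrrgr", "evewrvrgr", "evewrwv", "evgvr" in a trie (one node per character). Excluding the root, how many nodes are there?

60

Insert word by word; a character creates a node only if that edge doesn't already exist:
  "eveer" → 5 new (e, v, e, e, r)
  "eveeeggeew" → prefix "evee" already present; 6 new (e, g, g, e, e, w)
  "eveeeggeewg" → prefix "eveeeggeew" already present; 1 new (g)
  "evwggg" → prefix "ev" already present; 4 new (w, g, g, g)
  "evegervv" → prefix "eve" already present; 5 new (g, e, r, v, v)
  "eveveerrerw" → prefix "eve" already present; 8 new (v, e, e, r, r, e, r, w)
  "evewg" → prefix "eve" already present; 2 new (w, g)
  "evewgrvv" → prefix "evewg" already present; 3 new (r, v, v)
  "evewr" → prefix "evew" already present; 1 new (r)
  "evewrvrgw" → prefix "evewr" already present; 4 new (v, r, g, w)
  "evewrwegvwr" → prefix "evewr" already present; 6 new (w, e, g, v, w, r)
  "evewgvgegvv" → prefix "evewg" already present; 6 new (v, g, e, g, v, v)
  "evrrgr" → prefix "ev" already present; 4 new (r, r, g, r)
  "evewrvrgr" → prefix "evewrvrg" already present; 1 new (r)
  "evewrwv" → prefix "evewrw" already present; 1 new (v)
  "evgvr" → prefix "ev" already present; 3 new (g, v, r)
Total nodes = 5 + 6 + 1 + 4 + 5 + 8 + 2 + 3 + 1 + 4 + 6 + 6 + 4 + 1 + 1 + 3 = 60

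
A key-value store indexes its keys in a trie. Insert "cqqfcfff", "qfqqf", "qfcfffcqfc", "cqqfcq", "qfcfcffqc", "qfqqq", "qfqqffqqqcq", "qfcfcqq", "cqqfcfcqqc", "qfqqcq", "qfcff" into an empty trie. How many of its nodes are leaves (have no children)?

A leaf is a node with no children — equivalently, the end of a word that is not a proper prefix of any other stored word.
Those words: "cqqfcfcqqc", "cqqfcfff", "cqqfcq", "qfcfcffqc", "qfcfcqq", "qfcfffcqfc", "qfqqcq", "qfqqffqqqcq", "qfqqq"
Leaf count: 9

9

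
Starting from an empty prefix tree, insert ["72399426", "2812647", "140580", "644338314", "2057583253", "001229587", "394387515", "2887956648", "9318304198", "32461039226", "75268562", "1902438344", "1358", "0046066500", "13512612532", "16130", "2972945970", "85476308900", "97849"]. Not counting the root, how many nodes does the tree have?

For each word, the new-node count is its length minus the longest prefix already in the trie:
  "72399426" → 8 new (7, 2, 3, 9, 9, 4, 2, 6)
  "2812647" → 7 new (2, 8, 1, 2, 6, 4, 7)
  "140580" → 6 new (1, 4, 0, 5, 8, 0)
  "644338314" → 9 new (6, 4, 4, 3, 3, 8, 3, 1, 4)
  "2057583253" → prefix "2" already present; 9 new (0, 5, 7, 5, 8, 3, 2, 5, 3)
  "001229587" → 9 new (0, 0, 1, 2, 2, 9, 5, 8, 7)
  "394387515" → 9 new (3, 9, 4, 3, 8, 7, 5, 1, 5)
  "2887956648" → prefix "28" already present; 8 new (8, 7, 9, 5, 6, 6, 4, 8)
  "9318304198" → 10 new (9, 3, 1, 8, 3, 0, 4, 1, 9, 8)
  "32461039226" → prefix "3" already present; 10 new (2, 4, 6, 1, 0, 3, 9, 2, 2, 6)
  "75268562" → prefix "7" already present; 7 new (5, 2, 6, 8, 5, 6, 2)
  "1902438344" → prefix "1" already present; 9 new (9, 0, 2, 4, 3, 8, 3, 4, 4)
  "1358" → prefix "1" already present; 3 new (3, 5, 8)
  "0046066500" → prefix "00" already present; 8 new (4, 6, 0, 6, 6, 5, 0, 0)
  "13512612532" → prefix "135" already present; 8 new (1, 2, 6, 1, 2, 5, 3, 2)
  "16130" → prefix "1" already present; 4 new (6, 1, 3, 0)
  "2972945970" → prefix "2" already present; 9 new (9, 7, 2, 9, 4, 5, 9, 7, 0)
  "85476308900" → 11 new (8, 5, 4, 7, 6, 3, 0, 8, 9, 0, 0)
  "97849" → prefix "9" already present; 4 new (7, 8, 4, 9)
Total nodes = 8 + 7 + 6 + 9 + 9 + 9 + 9 + 8 + 10 + 10 + 7 + 9 + 3 + 8 + 8 + 4 + 9 + 11 + 4 = 148

148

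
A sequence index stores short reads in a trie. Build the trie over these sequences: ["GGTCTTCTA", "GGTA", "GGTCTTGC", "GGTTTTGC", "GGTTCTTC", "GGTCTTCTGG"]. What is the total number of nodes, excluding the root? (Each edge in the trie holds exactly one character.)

Trace insertions, counting only characters that open a new branch:
  "GGTCTTCTA" → 9 new (G, G, T, C, T, T, C, T, A)
  "GGTA" → prefix "GGT" already present; 1 new (A)
  "GGTCTTGC" → prefix "GGTCTT" already present; 2 new (G, C)
  "GGTTTTGC" → prefix "GGT" already present; 5 new (T, T, T, G, C)
  "GGTTCTTC" → prefix "GGTT" already present; 4 new (C, T, T, C)
  "GGTCTTCTGG" → prefix "GGTCTTCT" already present; 2 new (G, G)
Total nodes = 9 + 1 + 2 + 5 + 4 + 2 = 23

23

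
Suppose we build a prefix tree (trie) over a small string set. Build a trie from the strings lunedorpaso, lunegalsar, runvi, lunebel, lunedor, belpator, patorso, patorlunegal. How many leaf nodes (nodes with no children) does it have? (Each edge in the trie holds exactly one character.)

A leaf is a node with no children — equivalently, the end of a word that is not a proper prefix of any other stored word.
Those words: "belpator", "lunebel", "lunedorpaso", "lunegalsar", "patorlunegal", "patorso", "runvi"
Leaf count: 7

7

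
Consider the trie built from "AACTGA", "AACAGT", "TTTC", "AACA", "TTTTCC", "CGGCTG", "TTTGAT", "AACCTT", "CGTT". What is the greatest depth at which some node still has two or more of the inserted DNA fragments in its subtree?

4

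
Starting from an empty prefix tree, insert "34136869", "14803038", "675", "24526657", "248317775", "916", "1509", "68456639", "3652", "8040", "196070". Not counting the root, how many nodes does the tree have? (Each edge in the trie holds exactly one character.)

59

Insert word by word; a character creates a node only if that edge doesn't already exist:
  "34136869" → 8 new (3, 4, 1, 3, 6, 8, 6, 9)
  "14803038" → 8 new (1, 4, 8, 0, 3, 0, 3, 8)
  "675" → 3 new (6, 7, 5)
  "24526657" → 8 new (2, 4, 5, 2, 6, 6, 5, 7)
  "248317775" → prefix "24" already present; 7 new (8, 3, 1, 7, 7, 7, 5)
  "916" → 3 new (9, 1, 6)
  "1509" → prefix "1" already present; 3 new (5, 0, 9)
  "68456639" → prefix "6" already present; 7 new (8, 4, 5, 6, 6, 3, 9)
  "3652" → prefix "3" already present; 3 new (6, 5, 2)
  "8040" → 4 new (8, 0, 4, 0)
  "196070" → prefix "1" already present; 5 new (9, 6, 0, 7, 0)
Total nodes = 8 + 8 + 3 + 8 + 7 + 3 + 3 + 7 + 3 + 4 + 5 = 59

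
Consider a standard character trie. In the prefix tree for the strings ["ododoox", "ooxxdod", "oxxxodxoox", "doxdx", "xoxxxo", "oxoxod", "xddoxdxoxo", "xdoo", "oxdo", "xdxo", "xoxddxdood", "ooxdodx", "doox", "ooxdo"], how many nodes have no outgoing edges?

Leaves are exactly the stored words that no other stored word extends.
Those words: "doox", "doxdx", "ododoox", "ooxdodx", "ooxxdod", "oxdo", "oxoxod", "oxxxodxoox", "xddoxdxoxo", "xdoo", "xdxo", "xoxddxdood", "xoxxxo"
Leaf count: 13

13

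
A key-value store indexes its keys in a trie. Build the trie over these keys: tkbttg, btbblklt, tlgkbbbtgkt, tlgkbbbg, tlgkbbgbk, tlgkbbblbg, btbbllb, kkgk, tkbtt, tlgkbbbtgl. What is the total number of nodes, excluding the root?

For each word, the new-node count is its length minus the longest prefix already in the trie:
  "tkbttg" → 6 new (t, k, b, t, t, g)
  "btbblklt" → 8 new (b, t, b, b, l, k, l, t)
  "tlgkbbbtgkt" → prefix "t" already present; 10 new (l, g, k, b, b, b, t, g, k, t)
  "tlgkbbbg" → prefix "tlgkbbb" already present; 1 new (g)
  "tlgkbbgbk" → prefix "tlgkbb" already present; 3 new (g, b, k)
  "tlgkbbblbg" → prefix "tlgkbbb" already present; 3 new (l, b, g)
  "btbbllb" → prefix "btbbl" already present; 2 new (l, b)
  "kkgk" → 4 new (k, k, g, k)
  "tkbtt" → prefix "tkbtt" already present; 0 new (none)
  "tlgkbbbtgl" → prefix "tlgkbbbtg" already present; 1 new (l)
Total nodes = 6 + 8 + 10 + 1 + 3 + 3 + 2 + 4 + 0 + 1 = 38

38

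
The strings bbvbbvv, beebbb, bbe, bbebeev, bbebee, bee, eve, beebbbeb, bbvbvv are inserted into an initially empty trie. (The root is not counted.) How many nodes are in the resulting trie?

24

Insert word by word; a character creates a node only if that edge doesn't already exist:
  "bbvbbvv" → 7 new (b, b, v, b, b, v, v)
  "beebbb" → prefix "b" already present; 5 new (e, e, b, b, b)
  "bbe" → prefix "bb" already present; 1 new (e)
  "bbebeev" → prefix "bbe" already present; 4 new (b, e, e, v)
  "bbebee" → prefix "bbebee" already present; 0 new (none)
  "bee" → prefix "bee" already present; 0 new (none)
  "eve" → 3 new (e, v, e)
  "beebbbeb" → prefix "beebbb" already present; 2 new (e, b)
  "bbvbvv" → prefix "bbvb" already present; 2 new (v, v)
Total nodes = 7 + 5 + 1 + 4 + 0 + 0 + 3 + 2 + 2 = 24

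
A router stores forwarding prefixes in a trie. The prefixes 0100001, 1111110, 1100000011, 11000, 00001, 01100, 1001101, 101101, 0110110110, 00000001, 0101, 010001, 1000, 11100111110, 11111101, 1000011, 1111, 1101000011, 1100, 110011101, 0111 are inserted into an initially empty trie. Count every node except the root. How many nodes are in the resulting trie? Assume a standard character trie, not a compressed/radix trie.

For each word, the new-node count is its length minus the longest prefix already in the trie:
  "0100001" → 7 new (0, 1, 0, 0, 0, 0, 1)
  "1111110" → 7 new (1, 1, 1, 1, 1, 1, 0)
  "1100000011" → prefix "11" already present; 8 new (0, 0, 0, 0, 0, 0, 1, 1)
  "11000" → prefix "11000" already present; 0 new (none)
  "00001" → prefix "0" already present; 4 new (0, 0, 0, 1)
  "01100" → prefix "01" already present; 3 new (1, 0, 0)
  "1001101" → prefix "1" already present; 6 new (0, 0, 1, 1, 0, 1)
  "101101" → prefix "10" already present; 4 new (1, 1, 0, 1)
  "0110110110" → prefix "0110" already present; 6 new (1, 1, 0, 1, 1, 0)
  "00000001" → prefix "0000" already present; 4 new (0, 0, 0, 1)
  "0101" → prefix "010" already present; 1 new (1)
  "010001" → prefix "01000" already present; 1 new (1)
  "1000" → prefix "100" already present; 1 new (0)
  "11100111110" → prefix "111" already present; 8 new (0, 0, 1, 1, 1, 1, 1, 0)
  "11111101" → prefix "1111110" already present; 1 new (1)
  "1000011" → prefix "1000" already present; 3 new (0, 1, 1)
  "1111" → prefix "1111" already present; 0 new (none)
  "1101000011" → prefix "110" already present; 7 new (1, 0, 0, 0, 0, 1, 1)
  "1100" → prefix "1100" already present; 0 new (none)
  "110011101" → prefix "1100" already present; 5 new (1, 1, 1, 0, 1)
  "0111" → prefix "011" already present; 1 new (1)
Total nodes = 7 + 7 + 8 + 0 + 4 + 3 + 6 + 4 + 6 + 4 + 1 + 1 + 1 + 8 + 1 + 3 + 0 + 7 + 0 + 5 + 1 = 77

77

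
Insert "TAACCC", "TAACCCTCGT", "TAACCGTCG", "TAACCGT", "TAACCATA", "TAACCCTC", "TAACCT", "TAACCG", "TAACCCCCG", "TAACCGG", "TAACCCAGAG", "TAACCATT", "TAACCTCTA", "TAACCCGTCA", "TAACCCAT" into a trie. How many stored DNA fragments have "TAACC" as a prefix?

15

Walk to "TAACC"; the words in its subtree are exactly those with that prefix.
Words under "TAACC": TAACCATA, TAACCATT, TAACCC, TAACCCAGAG, TAACCCAT, TAACCCCCG, TAACCCGTCA, TAACCCTC, TAACCCTCGT, TAACCG, TAACCGG, TAACCGT, TAACCGTCG, TAACCT, TAACCTCTA
Count: 15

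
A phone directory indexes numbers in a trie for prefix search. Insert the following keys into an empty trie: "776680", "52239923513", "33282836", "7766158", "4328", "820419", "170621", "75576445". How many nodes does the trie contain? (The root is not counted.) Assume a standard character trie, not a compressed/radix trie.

51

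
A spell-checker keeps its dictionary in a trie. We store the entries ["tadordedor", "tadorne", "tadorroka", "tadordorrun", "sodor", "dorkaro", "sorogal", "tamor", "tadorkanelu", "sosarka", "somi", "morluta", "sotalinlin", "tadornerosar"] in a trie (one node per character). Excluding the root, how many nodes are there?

For each word, the new-node count is its length minus the longest prefix already in the trie:
  "tadordedor" → 10 new (t, a, d, o, r, d, e, d, o, r)
  "tadorne" → prefix "tador" already present; 2 new (n, e)
  "tadorroka" → prefix "tador" already present; 4 new (r, o, k, a)
  "tadordorrun" → prefix "tadord" already present; 5 new (o, r, r, u, n)
  "sodor" → 5 new (s, o, d, o, r)
  "dorkaro" → 7 new (d, o, r, k, a, r, o)
  "sorogal" → prefix "so" already present; 5 new (r, o, g, a, l)
  "tamor" → prefix "ta" already present; 3 new (m, o, r)
  "tadorkanelu" → prefix "tador" already present; 6 new (k, a, n, e, l, u)
  "sosarka" → prefix "so" already present; 5 new (s, a, r, k, a)
  "somi" → prefix "so" already present; 2 new (m, i)
  "morluta" → 7 new (m, o, r, l, u, t, a)
  "sotalinlin" → prefix "so" already present; 8 new (t, a, l, i, n, l, i, n)
  "tadornerosar" → prefix "tadorne" already present; 5 new (r, o, s, a, r)
Total nodes = 10 + 2 + 4 + 5 + 5 + 7 + 5 + 3 + 6 + 5 + 2 + 7 + 8 + 5 = 74

74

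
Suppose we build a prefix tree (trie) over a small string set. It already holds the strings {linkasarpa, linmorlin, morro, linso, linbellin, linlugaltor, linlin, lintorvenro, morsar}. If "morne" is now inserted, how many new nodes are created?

"mor" is already a path in the trie; the remaining "ne" must be added.
Each of the 2 remaining characters creates one node.

2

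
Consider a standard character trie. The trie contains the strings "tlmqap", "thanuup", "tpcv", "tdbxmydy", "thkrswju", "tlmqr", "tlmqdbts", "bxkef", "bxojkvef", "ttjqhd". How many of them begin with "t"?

Filter for entries beginning with "t":
Words under "t": tdbxmydy, thanuup, thkrswju, tlmqap, tlmqdbts, tlmqr, tpcv, ttjqhd
Count: 8

8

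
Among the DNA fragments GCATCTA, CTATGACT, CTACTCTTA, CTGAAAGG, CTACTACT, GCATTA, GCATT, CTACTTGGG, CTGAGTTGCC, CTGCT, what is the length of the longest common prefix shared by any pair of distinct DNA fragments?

The deepest shared node is where two words last agree before diverging.
e.g. "CTACTACT" and "CTACTCTTA" share the prefix "CTACT" of length 5; no pair shares a longer one.
Longest shared-prefix length: 5

5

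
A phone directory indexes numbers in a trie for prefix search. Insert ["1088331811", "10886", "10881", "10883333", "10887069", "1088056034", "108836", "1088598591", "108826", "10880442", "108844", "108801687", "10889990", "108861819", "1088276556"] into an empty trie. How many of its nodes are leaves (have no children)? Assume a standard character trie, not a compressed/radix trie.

14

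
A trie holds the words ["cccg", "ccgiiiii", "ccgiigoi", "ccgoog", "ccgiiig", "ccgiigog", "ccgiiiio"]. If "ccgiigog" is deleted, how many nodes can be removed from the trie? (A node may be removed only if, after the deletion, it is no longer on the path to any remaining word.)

Walk "ccgiigog" from the leaf back toward the root, removing each node that no remaining word uses.
The suffix "g" (1 node) is used only by "ccgiigog"; the node for "ccgiigo" still has the child "i", so pruning stops there.
Nodes removed: 1

1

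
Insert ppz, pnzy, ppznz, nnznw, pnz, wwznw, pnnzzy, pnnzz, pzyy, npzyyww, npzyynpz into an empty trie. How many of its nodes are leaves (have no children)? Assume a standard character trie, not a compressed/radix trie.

8

Leaves are exactly the stored words that no other stored word extends.
Those words: "nnznw", "npzyynpz", "npzyyww", "pnnzzy", "pnzy", "ppznz", "pzyy", "wwznw"
Leaf count: 8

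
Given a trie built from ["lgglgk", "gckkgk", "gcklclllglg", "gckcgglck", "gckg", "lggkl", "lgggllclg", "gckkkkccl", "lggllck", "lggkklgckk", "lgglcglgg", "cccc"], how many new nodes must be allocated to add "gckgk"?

"gckg" is already a path in the trie; the remaining "k" must be added.
So 5 − 4 = 1 new nodes.

1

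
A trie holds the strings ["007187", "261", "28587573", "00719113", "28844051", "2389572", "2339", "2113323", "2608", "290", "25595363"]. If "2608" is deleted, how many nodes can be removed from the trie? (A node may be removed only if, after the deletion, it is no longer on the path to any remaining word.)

2

A node on "2608"'s path can go only if nothing else ends at it or branches off below it.
The suffix "08" (2 nodes) is used only by "2608"; the node for "26" still has the child "1", so pruning stops there.
Nodes removed: 2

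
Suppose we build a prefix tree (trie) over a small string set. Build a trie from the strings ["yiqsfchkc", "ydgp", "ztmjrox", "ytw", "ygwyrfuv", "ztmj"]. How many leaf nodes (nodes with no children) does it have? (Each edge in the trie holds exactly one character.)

A leaf is a node with no children — equivalently, the end of a word that is not a proper prefix of any other stored word.
Those words: "ydgp", "ygwyrfuv", "yiqsfchkc", "ytw", "ztmjrox"
Leaf count: 5

5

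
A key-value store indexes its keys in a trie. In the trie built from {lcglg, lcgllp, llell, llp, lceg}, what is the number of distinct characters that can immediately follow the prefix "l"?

2

Walk "l" from the root, arriving at one node.
Distinct next characters after "l": c, l.
That node has 2 child edges.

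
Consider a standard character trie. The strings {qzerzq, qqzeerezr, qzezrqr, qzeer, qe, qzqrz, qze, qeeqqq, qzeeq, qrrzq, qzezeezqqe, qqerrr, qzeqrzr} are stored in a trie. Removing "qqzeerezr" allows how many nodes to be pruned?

7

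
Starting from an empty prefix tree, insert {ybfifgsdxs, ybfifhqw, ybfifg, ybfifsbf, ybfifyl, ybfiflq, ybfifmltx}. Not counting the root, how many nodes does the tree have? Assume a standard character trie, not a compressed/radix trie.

24

Count nodes per top-level branch (shared prefixes stored once):
  'y'-branch (ybfifg, ybfifgsdxs, ybfifhqw, ybfiflq, ybfifmltx, ybfifsbf, ybfifyl): 24 nodes
Sum: 24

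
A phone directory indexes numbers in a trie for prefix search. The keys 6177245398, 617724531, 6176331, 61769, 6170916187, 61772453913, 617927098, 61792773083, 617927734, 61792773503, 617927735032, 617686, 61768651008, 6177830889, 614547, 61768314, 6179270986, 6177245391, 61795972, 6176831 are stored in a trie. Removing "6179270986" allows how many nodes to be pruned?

After clearing the end-marker at "6179270986", prune upward until reaching a node still needed by another word.
The suffix "6" (1 node) is used only by "6179270986"; "617927098" is itself a stored word, so pruning stops there.
Nodes removed: 1

1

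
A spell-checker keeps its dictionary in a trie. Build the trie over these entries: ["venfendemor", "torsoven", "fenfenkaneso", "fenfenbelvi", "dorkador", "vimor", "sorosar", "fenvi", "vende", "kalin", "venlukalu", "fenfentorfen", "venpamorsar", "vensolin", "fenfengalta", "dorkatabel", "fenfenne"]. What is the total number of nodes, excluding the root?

101

Insert word by word; a character creates a node only if that edge doesn't already exist:
  "venfendemor" → 11 new (v, e, n, f, e, n, d, e, m, o, r)
  "torsoven" → 8 new (t, o, r, s, o, v, e, n)
  "fenfenkaneso" → 12 new (f, e, n, f, e, n, k, a, n, e, s, o)
  "fenfenbelvi" → prefix "fenfen" already present; 5 new (b, e, l, v, i)
  "dorkador" → 8 new (d, o, r, k, a, d, o, r)
  "vimor" → prefix "v" already present; 4 new (i, m, o, r)
  "sorosar" → 7 new (s, o, r, o, s, a, r)
  "fenvi" → prefix "fen" already present; 2 new (v, i)
  "vende" → prefix "ven" already present; 2 new (d, e)
  "kalin" → 5 new (k, a, l, i, n)
  "venlukalu" → prefix "ven" already present; 6 new (l, u, k, a, l, u)
  "fenfentorfen" → prefix "fenfen" already present; 6 new (t, o, r, f, e, n)
  "venpamorsar" → prefix "ven" already present; 8 new (p, a, m, o, r, s, a, r)
  "vensolin" → prefix "ven" already present; 5 new (s, o, l, i, n)
  "fenfengalta" → prefix "fenfen" already present; 5 new (g, a, l, t, a)
  "dorkatabel" → prefix "dorka" already present; 5 new (t, a, b, e, l)
  "fenfenne" → prefix "fenfen" already present; 2 new (n, e)
Total nodes = 11 + 8 + 12 + 5 + 8 + 4 + 7 + 2 + 2 + 5 + 6 + 6 + 8 + 5 + 5 + 5 + 2 = 101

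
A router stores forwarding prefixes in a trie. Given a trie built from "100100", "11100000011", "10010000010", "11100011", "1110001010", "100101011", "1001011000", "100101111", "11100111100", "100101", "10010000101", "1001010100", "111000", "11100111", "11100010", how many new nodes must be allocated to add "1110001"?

0

"1110001" is already a full path in the trie; only an end-marker is added.
No new nodes are needed: 0.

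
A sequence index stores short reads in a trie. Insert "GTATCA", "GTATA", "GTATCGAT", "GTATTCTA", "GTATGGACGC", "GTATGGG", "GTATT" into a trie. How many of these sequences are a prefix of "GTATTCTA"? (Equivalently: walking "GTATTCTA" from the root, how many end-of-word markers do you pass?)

2

Traverse "GTATTCTA" character by character; count nodes along the way that are marked as word ends.
Prefixes of the query that are stored words: "GTATT", "GTATTCTA"
Count: 2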